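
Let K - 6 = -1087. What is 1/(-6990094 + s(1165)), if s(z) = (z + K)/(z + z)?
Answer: -1165/8143459468 ≈ -1.4306e-7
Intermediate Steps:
K = -1081 (K = 6 - 1087 = -1081)
s(z) = (-1081 + z)/(2*z) (s(z) = (z - 1081)/(z + z) = (-1081 + z)/((2*z)) = (-1081 + z)*(1/(2*z)) = (-1081 + z)/(2*z))
1/(-6990094 + s(1165)) = 1/(-6990094 + (1/2)*(-1081 + 1165)/1165) = 1/(-6990094 + (1/2)*(1/1165)*84) = 1/(-6990094 + 42/1165) = 1/(-8143459468/1165) = -1165/8143459468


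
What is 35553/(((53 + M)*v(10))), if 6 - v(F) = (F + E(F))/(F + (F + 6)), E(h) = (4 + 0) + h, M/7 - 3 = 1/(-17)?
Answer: 2619071/27522 ≈ 95.163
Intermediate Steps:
M = 350/17 (M = 21 + 7/(-17) = 21 + 7*(-1/17) = 21 - 7/17 = 350/17 ≈ 20.588)
E(h) = 4 + h
v(F) = 6 - (4 + 2*F)/(6 + 2*F) (v(F) = 6 - (F + (4 + F))/(F + (F + 6)) = 6 - (4 + 2*F)/(F + (6 + F)) = 6 - (4 + 2*F)/(6 + 2*F))
35553/(((53 + M)*v(10))) = 35553/(((53 + 350/17)*((16 + 5*10)/(3 + 10)))) = 35553/((1251*((16 + 50)/13)/17)) = 35553/((1251*((1/13)*66)/17)) = 35553/(((1251/17)*(66/13))) = 35553/(82566/221) = 35553*(221/82566) = 2619071/27522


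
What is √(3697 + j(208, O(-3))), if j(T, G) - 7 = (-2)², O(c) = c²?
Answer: 6*√103 ≈ 60.893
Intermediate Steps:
j(T, G) = 11 (j(T, G) = 7 + (-2)² = 7 + 4 = 11)
√(3697 + j(208, O(-3))) = √(3697 + 11) = √3708 = 6*√103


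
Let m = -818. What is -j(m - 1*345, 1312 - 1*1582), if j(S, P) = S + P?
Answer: 1433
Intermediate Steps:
j(S, P) = P + S
-j(m - 1*345, 1312 - 1*1582) = -((1312 - 1*1582) + (-818 - 1*345)) = -((1312 - 1582) + (-818 - 345)) = -(-270 - 1163) = -1*(-1433) = 1433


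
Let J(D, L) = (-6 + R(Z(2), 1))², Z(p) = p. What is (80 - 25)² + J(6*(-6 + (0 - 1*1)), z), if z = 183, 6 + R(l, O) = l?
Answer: 3125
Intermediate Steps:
R(l, O) = -6 + l
J(D, L) = 100 (J(D, L) = (-6 + (-6 + 2))² = (-6 - 4)² = (-10)² = 100)
(80 - 25)² + J(6*(-6 + (0 - 1*1)), z) = (80 - 25)² + 100 = 55² + 100 = 3025 + 100 = 3125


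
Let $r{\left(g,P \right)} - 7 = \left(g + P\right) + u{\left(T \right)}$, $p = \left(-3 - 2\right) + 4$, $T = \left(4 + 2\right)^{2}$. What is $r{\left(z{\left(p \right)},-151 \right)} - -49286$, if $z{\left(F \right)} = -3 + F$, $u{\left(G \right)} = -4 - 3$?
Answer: $49131$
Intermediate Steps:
$T = 36$ ($T = 6^{2} = 36$)
$p = -1$ ($p = -5 + 4 = -1$)
$u{\left(G \right)} = -7$ ($u{\left(G \right)} = -4 - 3 = -7$)
$r{\left(g,P \right)} = P + g$ ($r{\left(g,P \right)} = 7 - \left(7 - P - g\right) = 7 + \left(-7 + P + g\right) = P + g$)
$r{\left(z{\left(p \right)},-151 \right)} - -49286 = \left(-151 - 4\right) - -49286 = \left(-151 - 4\right) + 49286 = -155 + 49286 = 49131$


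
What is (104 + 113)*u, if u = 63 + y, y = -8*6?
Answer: 3255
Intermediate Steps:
y = -48
u = 15 (u = 63 - 48 = 15)
(104 + 113)*u = (104 + 113)*15 = 217*15 = 3255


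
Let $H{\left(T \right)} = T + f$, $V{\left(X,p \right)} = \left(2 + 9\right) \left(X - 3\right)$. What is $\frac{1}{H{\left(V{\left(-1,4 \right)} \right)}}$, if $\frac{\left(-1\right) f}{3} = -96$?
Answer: $\frac{1}{244} \approx 0.0040984$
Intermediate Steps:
$f = 288$ ($f = \left(-3\right) \left(-96\right) = 288$)
$V{\left(X,p \right)} = -33 + 11 X$ ($V{\left(X,p \right)} = 11 \left(-3 + X\right) = -33 + 11 X$)
$H{\left(T \right)} = 288 + T$ ($H{\left(T \right)} = T + 288 = 288 + T$)
$\frac{1}{H{\left(V{\left(-1,4 \right)} \right)}} = \frac{1}{288 + \left(-33 + 11 \left(-1\right)\right)} = \frac{1}{288 - 44} = \frac{1}{244}$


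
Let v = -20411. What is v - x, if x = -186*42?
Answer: -12599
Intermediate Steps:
x = -7812
v - x = -20411 - 1*(-7812) = -20411 + 7812 = -12599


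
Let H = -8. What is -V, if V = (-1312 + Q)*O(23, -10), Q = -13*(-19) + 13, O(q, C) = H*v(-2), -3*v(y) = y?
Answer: -16832/3 ≈ -5610.7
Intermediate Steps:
v(y) = -y/3
O(q, C) = -16/3 (O(q, C) = -(-8)*(-2)/3 = -8*⅔ = -16/3)
Q = 260 (Q = 247 + 13 = 260)
V = 16832/3 (V = (-1312 + 260)*(-16/3) = -1052*(-16/3) = 16832/3 ≈ 5610.7)
-V = -1*16832/3 = -16832/3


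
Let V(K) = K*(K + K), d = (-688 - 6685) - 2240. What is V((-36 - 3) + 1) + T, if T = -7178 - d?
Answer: 5323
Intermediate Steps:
d = -9613 (d = -7373 - 2240 = -9613)
T = 2435 (T = -7178 - 1*(-9613) = -7178 + 9613 = 2435)
V(K) = 2*K**2 (V(K) = K*(2*K) = 2*K**2)
V((-36 - 3) + 1) + T = 2*((-36 - 3) + 1)**2 + 2435 = 2*(-39 + 1)**2 + 2435 = 2*(-38)**2 + 2435 = 2*1444 + 2435 = 2888 + 2435 = 5323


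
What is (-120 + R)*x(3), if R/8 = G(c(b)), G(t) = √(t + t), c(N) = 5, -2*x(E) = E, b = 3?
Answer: 180 - 12*√10 ≈ 142.05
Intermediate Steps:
x(E) = -E/2
G(t) = √2*√t (G(t) = √(2*t) = √2*√t)
R = 8*√10 (R = 8*(√2*√5) = 8*√10 ≈ 25.298)
(-120 + R)*x(3) = (-120 + 8*√10)*(-½*3) = (-120 + 8*√10)*(-3/2) = 180 - 12*√10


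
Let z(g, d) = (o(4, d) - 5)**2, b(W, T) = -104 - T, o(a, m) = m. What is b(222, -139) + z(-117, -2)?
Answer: 84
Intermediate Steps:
z(g, d) = (-5 + d)**2 (z(g, d) = (d - 5)**2 = (-5 + d)**2)
b(222, -139) + z(-117, -2) = (-104 - 1*(-139)) + (-5 - 2)**2 = (-104 + 139) + (-7)**2 = 35 + 49 = 84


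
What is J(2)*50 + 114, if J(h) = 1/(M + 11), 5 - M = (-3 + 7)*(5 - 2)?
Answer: 253/2 ≈ 126.50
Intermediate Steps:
M = -7 (M = 5 - (-3 + 7)*(5 - 2) = 5 - 4*3 = 5 - 1*12 = 5 - 12 = -7)
J(h) = ¼ (J(h) = 1/(-7 + 11) = 1/4 = ¼)
J(2)*50 + 114 = (¼)*50 + 114 = 25/2 + 114 = 253/2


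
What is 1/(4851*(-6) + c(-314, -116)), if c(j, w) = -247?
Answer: -1/29353 ≈ -3.4068e-5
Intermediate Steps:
1/(4851*(-6) + c(-314, -116)) = 1/(4851*(-6) - 247) = 1/(-29106 - 247) = 1/(-29353) = -1/29353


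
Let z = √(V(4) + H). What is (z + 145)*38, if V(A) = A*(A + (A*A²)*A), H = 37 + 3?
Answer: 5510 + 228*√30 ≈ 6758.8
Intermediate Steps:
H = 40
V(A) = A*(A + A⁴) (V(A) = A*(A + A³*A) = A*(A + A⁴))
z = 6*√30 (z = √((4² + 4⁵) + 40) = √((16 + 1024) + 40) = √(1040 + 40) = √1080 = 6*√30 ≈ 32.863)
(z + 145)*38 = (6*√30 + 145)*38 = (145 + 6*√30)*38 = 5510 + 228*√30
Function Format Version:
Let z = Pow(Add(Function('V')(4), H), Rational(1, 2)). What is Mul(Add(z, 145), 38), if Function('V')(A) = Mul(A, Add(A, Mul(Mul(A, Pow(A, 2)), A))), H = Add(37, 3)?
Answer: Add(5510, Mul(228, Pow(30, Rational(1, 2)))) ≈ 6758.8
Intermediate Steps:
H = 40
Function('V')(A) = Mul(A, Add(A, Pow(A, 4))) (Function('V')(A) = Mul(A, Add(A, Mul(Pow(A, 3), A))) = Mul(A, Add(A, Pow(A, 4))))
z = Mul(6, Pow(30, Rational(1, 2))) (z = Pow(Add(Add(Pow(4, 2), Pow(4, 5)), 40), Rational(1, 2)) = Pow(Add(Add(16, 1024), 40), Rational(1, 2)) = Pow(Add(1040, 40), Rational(1, 2)) = Pow(1080, Rational(1, 2)) = Mul(6, Pow(30, Rational(1, 2))) ≈ 32.863)
Mul(Add(z, 145), 38) = Mul(Add(Mul(6, Pow(30, Rational(1, 2))), 145), 38) = Mul(Add(145, Mul(6, Pow(30, Rational(1, 2)))), 38) = Add(5510, Mul(228, Pow(30, Rational(1, 2))))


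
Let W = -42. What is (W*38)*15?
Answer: -23940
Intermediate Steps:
(W*38)*15 = -42*38*15 = -1596*15 = -23940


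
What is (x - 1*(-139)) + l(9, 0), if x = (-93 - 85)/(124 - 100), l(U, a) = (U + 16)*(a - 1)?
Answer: 1279/12 ≈ 106.58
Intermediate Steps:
l(U, a) = (-1 + a)*(16 + U) (l(U, a) = (16 + U)*(-1 + a) = (-1 + a)*(16 + U))
x = -89/12 (x = -178/24 = -178*1/24 = -89/12 ≈ -7.4167)
(x - 1*(-139)) + l(9, 0) = (-89/12 - 1*(-139)) + (-16 - 1*9 + 16*0 + 9*0) = (-89/12 + 139) + (-16 - 9 + 0 + 0) = 1579/12 - 25 = 1279/12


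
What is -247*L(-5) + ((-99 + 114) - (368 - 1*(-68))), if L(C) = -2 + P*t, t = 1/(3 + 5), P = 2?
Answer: 45/4 ≈ 11.250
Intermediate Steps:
t = ⅛ (t = 1/8 = ⅛ ≈ 0.12500)
L(C) = -7/4 (L(C) = -2 + 2*(⅛) = -2 + ¼ = -7/4)
-247*L(-5) + ((-99 + 114) - (368 - 1*(-68))) = -247*(-7/4) + ((-99 + 114) - (368 - 1*(-68))) = 1729/4 + (15 - (368 + 68)) = 1729/4 + (15 - 1*436) = 1729/4 + (15 - 436) = 1729/4 - 421 = 45/4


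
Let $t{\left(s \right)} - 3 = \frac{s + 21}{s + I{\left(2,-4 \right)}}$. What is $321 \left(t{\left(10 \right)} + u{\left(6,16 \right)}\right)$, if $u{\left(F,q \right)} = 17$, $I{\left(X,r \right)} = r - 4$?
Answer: $\frac{22791}{2} \approx 11396.0$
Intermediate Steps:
$I{\left(X,r \right)} = -4 + r$
$t{\left(s \right)} = 3 + \frac{21 + s}{-8 + s}$ ($t{\left(s \right)} = 3 + \frac{s + 21}{s - 8} = 3 + \frac{21 + s}{s - 8} = 3 + \frac{21 + s}{-8 + s}$)
$321 \left(t{\left(10 \right)} + u{\left(6,16 \right)}\right) = 321 \left(\frac{-3 + 4 \cdot 10}{-8 + 10} + 17\right) = 321 \left(\frac{-3 + 40}{2} + 17\right) = 321 \left(\frac{1}{2} \cdot 37 + 17\right) = 321 \left(\frac{37}{2} + 17\right) = 321 \cdot \frac{71}{2} = \frac{22791}{2}$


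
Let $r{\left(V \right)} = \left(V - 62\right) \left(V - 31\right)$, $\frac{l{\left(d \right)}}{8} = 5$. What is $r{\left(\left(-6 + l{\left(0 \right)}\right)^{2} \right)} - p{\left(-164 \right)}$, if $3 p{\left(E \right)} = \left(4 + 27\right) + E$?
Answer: $\frac{3692383}{3} \approx 1.2308 \cdot 10^{6}$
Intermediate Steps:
$l{\left(d \right)} = 40$ ($l{\left(d \right)} = 8 \cdot 5 = 40$)
$p{\left(E \right)} = \frac{31}{3} + \frac{E}{3}$ ($p{\left(E \right)} = \frac{\left(4 + 27\right) + E}{3} = \frac{31 + E}{3} = \frac{31}{3} + \frac{E}{3}$)
$r{\left(V \right)} = \left(-62 + V\right) \left(-31 + V\right)$ ($r{\left(V \right)} = \left(-62 + V\right) \left(V - 31\right) = \left(-62 + V\right) \left(-31 + V\right)$)
$r{\left(\left(-6 + l{\left(0 \right)}\right)^{2} \right)} - p{\left(-164 \right)} = \left(1922 + \left(\left(-6 + 40\right)^{2}\right)^{2} - 93 \left(-6 + 40\right)^{2}\right) - \left(\frac{31}{3} + \frac{1}{3} \left(-164\right)\right) = \left(1922 + \left(34^{2}\right)^{2} - 93 \cdot 34^{2}\right) - \left(\frac{31}{3} - \frac{164}{3}\right) = \left(1922 + 1156^{2} - 107508\right) - - \frac{133}{3} = \left(1922 + 1336336 - 107508\right) + \frac{133}{3} = 1230750 + \frac{133}{3} = \frac{3692383}{3}$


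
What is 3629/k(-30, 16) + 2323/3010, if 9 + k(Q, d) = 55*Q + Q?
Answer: -6999743/5083890 ≈ -1.3768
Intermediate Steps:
k(Q, d) = -9 + 56*Q (k(Q, d) = -9 + (55*Q + Q) = -9 + 56*Q)
3629/k(-30, 16) + 2323/3010 = 3629/(-9 + 56*(-30)) + 2323/3010 = 3629/(-9 - 1680) + 2323*(1/3010) = 3629/(-1689) + 2323/3010 = 3629*(-1/1689) + 2323/3010 = -3629/1689 + 2323/3010 = -6999743/5083890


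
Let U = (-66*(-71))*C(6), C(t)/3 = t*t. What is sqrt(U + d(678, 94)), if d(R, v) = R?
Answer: sqrt(506766) ≈ 711.88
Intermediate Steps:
C(t) = 3*t**2 (C(t) = 3*(t*t) = 3*t**2)
U = 506088 (U = (-66*(-71))*(3*6**2) = 4686*(3*36) = 4686*108 = 506088)
sqrt(U + d(678, 94)) = sqrt(506088 + 678) = sqrt(506766)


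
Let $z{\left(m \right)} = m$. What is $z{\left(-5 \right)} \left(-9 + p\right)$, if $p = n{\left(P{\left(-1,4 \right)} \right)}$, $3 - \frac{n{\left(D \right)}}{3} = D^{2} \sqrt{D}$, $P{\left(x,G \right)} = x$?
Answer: $15 i \approx 15.0 i$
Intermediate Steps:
$n{\left(D \right)} = 9 - 3 D^{\frac{5}{2}}$ ($n{\left(D \right)} = 9 - 3 D^{2} \sqrt{D} = 9 - 3 D^{\frac{5}{2}}$)
$p = 9 - 3 i$ ($p = 9 - 3 \left(-1\right)^{\frac{5}{2}} = 9 - 3 i \approx 9.0 - 3.0 i$)
$z{\left(-5 \right)} \left(-9 + p\right) = - 5 \left(-9 + \left(9 - 3 i\right)\right) = - 5 \left(- 3 i\right) = 15 i$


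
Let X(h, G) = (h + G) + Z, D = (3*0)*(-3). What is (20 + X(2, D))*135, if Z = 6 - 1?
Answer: 3645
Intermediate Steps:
D = 0 (D = 0*(-3) = 0)
Z = 5
X(h, G) = 5 + G + h (X(h, G) = (h + G) + 5 = (G + h) + 5 = 5 + G + h)
(20 + X(2, D))*135 = (20 + (5 + 0 + 2))*135 = (20 + 7)*135 = 27*135 = 3645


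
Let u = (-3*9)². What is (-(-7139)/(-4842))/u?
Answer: -7139/3529818 ≈ -0.0020225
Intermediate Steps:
u = 729 (u = (-27)² = 729)
(-(-7139)/(-4842))/u = -(-7139)/(-4842)/729 = -(-7139)*(-1)/4842*(1/729) = -1*7139/4842*(1/729) = -7139/4842*1/729 = -7139/3529818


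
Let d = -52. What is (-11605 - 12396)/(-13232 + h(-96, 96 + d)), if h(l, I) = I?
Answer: 24001/13188 ≈ 1.8199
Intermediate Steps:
(-11605 - 12396)/(-13232 + h(-96, 96 + d)) = (-11605 - 12396)/(-13232 + (96 - 52)) = -24001/(-13232 + 44) = -24001/(-13188) = -24001*(-1/13188) = 24001/13188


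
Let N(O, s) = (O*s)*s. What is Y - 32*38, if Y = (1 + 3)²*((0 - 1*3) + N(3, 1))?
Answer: -1216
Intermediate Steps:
N(O, s) = O*s²
Y = 0 (Y = (1 + 3)²*((0 - 1*3) + 3*1²) = 4²*((0 - 3) + 3*1) = 16*(-3 + 3) = 16*0 = 0)
Y - 32*38 = 0 - 32*38 = 0 - 1216 = -1216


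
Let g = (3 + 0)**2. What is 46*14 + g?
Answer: 653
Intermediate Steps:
g = 9 (g = 3**2 = 9)
46*14 + g = 46*14 + 9 = 644 + 9 = 653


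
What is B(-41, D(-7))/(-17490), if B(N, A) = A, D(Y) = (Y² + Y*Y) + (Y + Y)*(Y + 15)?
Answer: 7/8745 ≈ 0.00080046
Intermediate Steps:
D(Y) = 2*Y² + 2*Y*(15 + Y) (D(Y) = (Y² + Y²) + (2*Y)*(15 + Y) = 2*Y² + 2*Y*(15 + Y))
B(-41, D(-7))/(-17490) = (2*(-7)*(15 + 2*(-7)))/(-17490) = (2*(-7)*(15 - 14))*(-1/17490) = (2*(-7)*1)*(-1/17490) = -14*(-1/17490) = 7/8745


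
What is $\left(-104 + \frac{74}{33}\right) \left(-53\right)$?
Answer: $\frac{177974}{33} \approx 5393.1$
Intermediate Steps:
$\left(-104 + \frac{74}{33}\right) \left(-53\right) = \left(- \frac{3358}{33}\right) \left(-53\right) = \frac{177974}{33}$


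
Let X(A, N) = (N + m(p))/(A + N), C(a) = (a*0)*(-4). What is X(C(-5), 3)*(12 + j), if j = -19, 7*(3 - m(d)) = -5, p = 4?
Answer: -47/3 ≈ -15.667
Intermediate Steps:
m(d) = 26/7 (m(d) = 3 - 1/7*(-5) = 3 + 5/7 = 26/7)
C(a) = 0 (C(a) = 0*(-4) = 0)
X(A, N) = (26/7 + N)/(A + N) (X(A, N) = (N + 26/7)/(A + N) = (26/7 + N)/(A + N))
X(C(-5), 3)*(12 + j) = ((26/7 + 3)/(0 + 3))*(12 - 19) = ((47/7)/3)*(-7) = ((1/3)*(47/7))*(-7) = (47/21)*(-7) = -47/3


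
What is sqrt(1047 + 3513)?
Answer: 4*sqrt(285) ≈ 67.528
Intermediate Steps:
sqrt(1047 + 3513) = sqrt(4560) = 4*sqrt(285)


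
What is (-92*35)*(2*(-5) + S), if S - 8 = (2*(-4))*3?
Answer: 83720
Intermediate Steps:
S = -16 (S = 8 + (2*(-4))*3 = 8 - 8*3 = 8 - 24 = -16)
(-92*35)*(2*(-5) + S) = (-92*35)*(2*(-5) - 16) = -3220*(-10 - 16) = -3220*(-26) = 83720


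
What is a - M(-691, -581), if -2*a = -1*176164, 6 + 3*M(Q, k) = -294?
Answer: 88182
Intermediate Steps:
M(Q, k) = -100 (M(Q, k) = -2 + (1/3)*(-294) = -2 - 98 = -100)
a = 88082 (a = -(-1)*176164/2 = -1/2*(-176164) = 88082)
a - M(-691, -581) = 88082 - 1*(-100) = 88082 + 100 = 88182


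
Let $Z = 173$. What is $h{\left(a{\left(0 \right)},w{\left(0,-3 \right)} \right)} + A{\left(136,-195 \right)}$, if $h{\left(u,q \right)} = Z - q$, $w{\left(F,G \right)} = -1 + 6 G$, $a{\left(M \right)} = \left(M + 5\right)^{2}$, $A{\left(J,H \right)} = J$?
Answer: $328$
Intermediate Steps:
$a{\left(M \right)} = \left(5 + M\right)^{2}$
$h{\left(u,q \right)} = 173 - q$
$h{\left(a{\left(0 \right)},w{\left(0,-3 \right)} \right)} + A{\left(136,-195 \right)} = \left(173 - \left(-1 + 6 \left(-3\right)\right)\right) + 136 = \left(173 - \left(-1 - 18\right)\right) + 136 = \left(173 - -19\right) + 136 = \left(173 + 19\right) + 136 = 192 + 136 = 328$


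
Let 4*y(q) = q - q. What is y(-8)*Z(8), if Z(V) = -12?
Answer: 0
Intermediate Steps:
y(q) = 0 (y(q) = (q - q)/4 = (¼)*0 = 0)
y(-8)*Z(8) = 0*(-12) = 0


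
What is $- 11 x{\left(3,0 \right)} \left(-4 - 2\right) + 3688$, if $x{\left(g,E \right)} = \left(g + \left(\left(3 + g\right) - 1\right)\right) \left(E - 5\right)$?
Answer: $1048$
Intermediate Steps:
$x{\left(g,E \right)} = \left(-5 + E\right) \left(2 + 2 g\right)$ ($x{\left(g,E \right)} = \left(g + \left(2 + g\right)\right) \left(-5 + E\right) = \left(2 + 2 g\right) \left(-5 + E\right) = \left(-5 + E\right) \left(2 + 2 g\right)$)
$- 11 x{\left(3,0 \right)} \left(-4 - 2\right) + 3688 = - 11 \left(-10 - 30 + 2 \cdot 0 + 2 \cdot 0 \cdot 3\right) \left(-4 - 2\right) + 3688 = - 11 \left(-10 - 30 + 0 + 0\right) \left(-6\right) + 3688 = \left(-11\right) \left(-40\right) \left(-6\right) + 3688 = 440 \left(-6\right) + 3688 = -2640 + 3688 = 1048$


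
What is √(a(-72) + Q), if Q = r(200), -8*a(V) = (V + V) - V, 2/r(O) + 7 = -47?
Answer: 11*√6/9 ≈ 2.9938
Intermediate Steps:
r(O) = -1/27 (r(O) = 2/(-7 - 47) = 2/(-54) = 2*(-1/54) = -1/27)
a(V) = -V/8 (a(V) = -((V + V) - V)/8 = -(2*V - V)/8 = -V/8)
Q = -1/27 ≈ -0.037037
√(a(-72) + Q) = √(-⅛*(-72) - 1/27) = √(9 - 1/27) = √(242/27) = 11*√6/9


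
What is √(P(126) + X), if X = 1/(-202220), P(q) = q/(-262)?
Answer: I*√84373202095655/13245410 ≈ 0.69348*I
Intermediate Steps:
P(q) = -q/262 (P(q) = q*(-1/262) = -q/262)
X = -1/202220 ≈ -4.9451e-6
√(P(126) + X) = √(-1/262*126 - 1/202220) = √(-63/131 - 1/202220) = √(-12739991/26490820) = I*√84373202095655/13245410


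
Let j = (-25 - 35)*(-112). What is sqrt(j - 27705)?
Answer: I*sqrt(20985) ≈ 144.86*I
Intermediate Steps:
j = 6720 (j = -60*(-112) = 6720)
sqrt(j - 27705) = sqrt(6720 - 27705) = sqrt(-20985) = I*sqrt(20985)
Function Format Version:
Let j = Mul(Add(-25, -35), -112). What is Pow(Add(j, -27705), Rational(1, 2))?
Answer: Mul(I, Pow(20985, Rational(1, 2))) ≈ Mul(144.86, I)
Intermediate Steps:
j = 6720 (j = Mul(-60, -112) = 6720)
Pow(Add(j, -27705), Rational(1, 2)) = Pow(Add(6720, -27705), Rational(1, 2)) = Pow(-20985, Rational(1, 2)) = Mul(I, Pow(20985, Rational(1, 2)))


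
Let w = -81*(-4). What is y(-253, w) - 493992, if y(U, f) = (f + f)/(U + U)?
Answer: -124980300/253 ≈ -4.9399e+5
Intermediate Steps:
w = 324
y(U, f) = f/U (y(U, f) = (2*f)/((2*U)) = (2*f)*(1/(2*U)) = f/U)
y(-253, w) - 493992 = 324/(-253) - 493992 = 324*(-1/253) - 493992 = -324/253 - 493992 = -124980300/253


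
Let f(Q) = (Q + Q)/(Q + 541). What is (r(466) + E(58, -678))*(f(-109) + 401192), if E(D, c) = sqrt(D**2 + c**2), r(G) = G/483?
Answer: 20191165579/52164 + 86657363*sqrt(115762)/108 ≈ 2.7339e+8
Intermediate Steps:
f(Q) = 2*Q/(541 + Q) (f(Q) = (2*Q)/(541 + Q) = 2*Q/(541 + Q))
r(G) = G/483 (r(G) = G*(1/483) = G/483)
(r(466) + E(58, -678))*(f(-109) + 401192) = ((1/483)*466 + sqrt(58**2 + (-678)**2))*(2*(-109)/(541 - 109) + 401192) = (466/483 + sqrt(3364 + 459684))*(2*(-109)/432 + 401192) = (466/483 + sqrt(463048))*(2*(-109)*(1/432) + 401192) = (466/483 + 2*sqrt(115762))*(-109/216 + 401192) = (466/483 + 2*sqrt(115762))*(86657363/216) = 20191165579/52164 + 86657363*sqrt(115762)/108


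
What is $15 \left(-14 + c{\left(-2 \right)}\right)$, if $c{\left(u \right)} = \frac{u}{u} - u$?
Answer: $-165$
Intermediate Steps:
$c{\left(u \right)} = 1 - u$
$15 \left(-14 + c{\left(-2 \right)}\right) = 15 \left(-14 + \left(1 - -2\right)\right) = 15 \left(-14 + \left(1 + 2\right)\right) = 15 \left(-14 + 3\right) = 15 \left(-11\right) = -165$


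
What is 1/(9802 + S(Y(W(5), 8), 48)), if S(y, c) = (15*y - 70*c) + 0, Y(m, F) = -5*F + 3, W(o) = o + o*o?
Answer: 1/5887 ≈ 0.00016987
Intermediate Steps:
W(o) = o + o²
Y(m, F) = 3 - 5*F
S(y, c) = -70*c + 15*y (S(y, c) = (-70*c + 15*y) + 0 = -70*c + 15*y)
1/(9802 + S(Y(W(5), 8), 48)) = 1/(9802 + (-70*48 + 15*(3 - 5*8))) = 1/(9802 + (-3360 + 15*(3 - 40))) = 1/(9802 + (-3360 + 15*(-37))) = 1/(9802 + (-3360 - 555)) = 1/(9802 - 3915) = 1/5887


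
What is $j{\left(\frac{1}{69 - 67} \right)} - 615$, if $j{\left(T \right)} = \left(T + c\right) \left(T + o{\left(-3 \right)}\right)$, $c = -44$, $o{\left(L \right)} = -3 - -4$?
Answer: $- \frac{2721}{4} \approx -680.25$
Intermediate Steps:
$o{\left(L \right)} = 1$ ($o{\left(L \right)} = -3 + 4 = 1$)
$j{\left(T \right)} = \left(1 + T\right) \left(-44 + T\right)$ ($j{\left(T \right)} = \left(T - 44\right) \left(T + 1\right) = \left(-44 + T\right) \left(1 + T\right) = \left(1 + T\right) \left(-44 + T\right)$)
$j{\left(\frac{1}{69 - 67} \right)} - 615 = \left(-44 + \left(\frac{1}{69 - 67}\right)^{2} - \frac{43}{69 - 67}\right) - 615 = \left(-44 + \left(\frac{1}{2}\right)^{2} - \frac{43}{2}\right) - 615 = \left(-44 + \frac{1}{4} - \frac{43}{2}\right) - 615 = - \frac{261}{4} - 615 = - \frac{2721}{4}$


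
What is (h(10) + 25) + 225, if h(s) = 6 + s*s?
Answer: 356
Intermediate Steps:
h(s) = 6 + s²
(h(10) + 25) + 225 = ((6 + 10²) + 25) + 225 = ((6 + 100) + 25) + 225 = (106 + 25) + 225 = 131 + 225 = 356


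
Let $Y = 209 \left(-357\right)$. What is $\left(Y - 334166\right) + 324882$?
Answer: $-83897$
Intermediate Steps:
$Y = -74613$
$\left(Y - 334166\right) + 324882 = \left(-74613 - 334166\right) + 324882 = -408779 + 324882 = -83897$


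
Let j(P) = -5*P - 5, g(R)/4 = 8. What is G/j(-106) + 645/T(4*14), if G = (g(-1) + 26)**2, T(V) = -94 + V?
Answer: -210793/19950 ≈ -10.566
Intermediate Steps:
g(R) = 32 (g(R) = 4*8 = 32)
j(P) = -5 - 5*P
G = 3364 (G = (32 + 26)**2 = 58**2 = 3364)
G/j(-106) + 645/T(4*14) = 3364/(-5 - 5*(-106)) + 645/(-94 + 4*14) = 3364/(-5 + 530) + 645/(-94 + 56) = 3364/525 + 645/(-38) = 3364*(1/525) + 645*(-1/38) = 3364/525 - 645/38 = -210793/19950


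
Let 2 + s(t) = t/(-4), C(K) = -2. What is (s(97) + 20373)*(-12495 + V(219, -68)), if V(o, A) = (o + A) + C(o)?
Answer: -502401951/2 ≈ -2.5120e+8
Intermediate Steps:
s(t) = -2 - t/4 (s(t) = -2 + t/(-4) = -2 + t*(-¼) = -2 - t/4)
V(o, A) = -2 + A + o (V(o, A) = (o + A) - 2 = (A + o) - 2 = -2 + A + o)
(s(97) + 20373)*(-12495 + V(219, -68)) = ((-2 - ¼*97) + 20373)*(-12495 + (-2 - 68 + 219)) = ((-2 - 97/4) + 20373)*(-12495 + 149) = (-105/4 + 20373)*(-12346) = (81387/4)*(-12346) = -502401951/2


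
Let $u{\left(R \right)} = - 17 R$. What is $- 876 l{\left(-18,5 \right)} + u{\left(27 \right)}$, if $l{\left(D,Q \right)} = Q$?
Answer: $-4839$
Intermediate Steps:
$- 876 l{\left(-18,5 \right)} + u{\left(27 \right)} = \left(-876\right) 5 - 459 = -4380 - 459 = -4839$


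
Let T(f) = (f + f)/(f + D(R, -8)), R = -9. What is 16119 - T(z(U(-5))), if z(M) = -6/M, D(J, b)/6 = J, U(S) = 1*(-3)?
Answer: 209548/13 ≈ 16119.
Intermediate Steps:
U(S) = -3
D(J, b) = 6*J
T(f) = 2*f/(-54 + f) (T(f) = (f + f)/(f + 6*(-9)) = (2*f)/(f - 54) = (2*f)/(-54 + f) = 2*f/(-54 + f))
16119 - T(z(U(-5))) = 16119 - 2*(-6/(-3))/(-54 - 6/(-3)) = 16119 - 2*(-6*(-⅓))/(-54 - 6*(-⅓)) = 16119 - 2*2/(-54 + 2) = 16119 - 2*2/(-52) = 16119 - 2*2*(-1)/52 = 16119 - 1*(-1/13) = 16119 + 1/13 = 209548/13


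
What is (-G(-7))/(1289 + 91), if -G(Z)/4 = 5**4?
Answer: 125/69 ≈ 1.8116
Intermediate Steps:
G(Z) = -2500 (G(Z) = -4*5**4 = -4*625 = -2500)
(-G(-7))/(1289 + 91) = (-1*(-2500))/(1289 + 91) = 2500/1380 = 2500*(1/1380) = 125/69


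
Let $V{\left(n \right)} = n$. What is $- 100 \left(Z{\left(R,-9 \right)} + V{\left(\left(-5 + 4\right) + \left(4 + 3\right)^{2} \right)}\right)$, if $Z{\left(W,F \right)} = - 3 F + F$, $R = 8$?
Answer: $-6600$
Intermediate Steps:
$Z{\left(W,F \right)} = - 2 F$
$- 100 \left(Z{\left(R,-9 \right)} + V{\left(\left(-5 + 4\right) + \left(4 + 3\right)^{2} \right)}\right) = - 100 \left(\left(-2\right) \left(-9\right) + \left(\left(-5 + 4\right) + \left(4 + 3\right)^{2}\right)\right) = - 100 \left(18 - \left(1 - 7^{2}\right)\right) = - 100 \left(18 + \left(-1 + 49\right)\right) = - 100 \left(18 + 48\right) = \left(-100\right) 66 = -6600$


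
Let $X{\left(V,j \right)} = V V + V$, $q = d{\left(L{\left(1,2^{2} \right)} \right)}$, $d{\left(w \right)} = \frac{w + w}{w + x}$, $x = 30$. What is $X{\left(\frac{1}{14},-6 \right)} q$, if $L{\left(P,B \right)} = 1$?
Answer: $\frac{15}{3038} \approx 0.0049375$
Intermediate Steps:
$d{\left(w \right)} = \frac{2 w}{30 + w}$ ($d{\left(w \right)} = \frac{w + w}{w + 30} = \frac{2 w}{30 + w}$)
$q = \frac{2}{31}$ ($q = 2 \cdot 1 \frac{1}{30 + 1} = 2 \cdot 1 \cdot \frac{1}{31} = \frac{2}{31} \approx 0.064516$)
$X{\left(V,j \right)} = V + V^{2}$ ($X{\left(V,j \right)} = V^{2} + V = V + V^{2}$)
$X{\left(\frac{1}{14},-6 \right)} q = \frac{1 + \frac{1}{14}}{14} \cdot \frac{2}{31} = \frac{1}{14} \cdot \frac{15}{14} \cdot \frac{2}{31} = \frac{15}{196} \cdot \frac{2}{31} = \frac{15}{3038}$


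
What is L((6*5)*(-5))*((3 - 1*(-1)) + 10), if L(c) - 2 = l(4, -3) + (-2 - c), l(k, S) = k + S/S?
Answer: 2170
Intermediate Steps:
l(k, S) = 1 + k (l(k, S) = k + 1 = 1 + k)
L(c) = 5 - c (L(c) = 2 + ((1 + 4) + (-2 - c)) = 2 + (5 + (-2 - c)) = 2 + (3 - c) = 5 - c)
L((6*5)*(-5))*((3 - 1*(-1)) + 10) = (5 - 6*5*(-5))*((3 - 1*(-1)) + 10) = (5 - 30*(-5))*((3 + 1) + 10) = (5 - 1*(-150))*(4 + 10) = (5 + 150)*14 = 155*14 = 2170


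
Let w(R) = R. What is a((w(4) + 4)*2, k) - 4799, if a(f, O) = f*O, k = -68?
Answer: -5887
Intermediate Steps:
a(f, O) = O*f
a((w(4) + 4)*2, k) - 4799 = -68*(4 + 4)*2 - 4799 = -544*2 - 4799 = -68*16 - 4799 = -1088 - 4799 = -5887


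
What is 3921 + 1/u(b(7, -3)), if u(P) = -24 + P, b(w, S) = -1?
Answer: 98024/25 ≈ 3921.0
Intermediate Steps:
3921 + 1/u(b(7, -3)) = 3921 + 1/(-24 - 1) = 3921 + 1/(-25) = 3921 - 1/25 = 98024/25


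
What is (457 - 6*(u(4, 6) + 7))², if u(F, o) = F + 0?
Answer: 152881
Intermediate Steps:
u(F, o) = F
(457 - 6*(u(4, 6) + 7))² = (457 - 6*(4 + 7))² = (457 - 6*11)² = (457 - 66)² = 391² = 152881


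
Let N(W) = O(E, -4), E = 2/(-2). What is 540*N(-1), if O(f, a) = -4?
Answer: -2160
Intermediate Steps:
E = -1 (E = 2*(-½) = -1)
N(W) = -4
540*N(-1) = 540*(-4) = -2160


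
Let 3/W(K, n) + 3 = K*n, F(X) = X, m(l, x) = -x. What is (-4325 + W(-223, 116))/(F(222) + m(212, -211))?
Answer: -111892078/11202143 ≈ -9.9884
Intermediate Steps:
W(K, n) = 3/(-3 + K*n)
(-4325 + W(-223, 116))/(F(222) + m(212, -211)) = (-4325 + 3/(-3 - 223*116))/(222 - 1*(-211)) = (-4325 + 3/(-3 - 25868))/(222 + 211) = (-4325 + 3/(-25871))/433 = (-4325 + 3*(-1/25871))*(1/433) = (-4325 - 3/25871)*(1/433) = -111892078/25871*1/433 = -111892078/11202143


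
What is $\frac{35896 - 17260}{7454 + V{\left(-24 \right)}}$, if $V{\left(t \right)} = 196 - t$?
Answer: $\frac{3106}{1279} \approx 2.4285$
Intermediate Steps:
$\frac{35896 - 17260}{7454 + V{\left(-24 \right)}} = \frac{35896 - 17260}{7454 + \left(196 - -24\right)} = \frac{18636}{7454 + \left(196 + 24\right)} = \frac{18636}{7454 + 220} = \frac{18636}{7674} = 18636 \cdot \frac{1}{7674} = \frac{3106}{1279}$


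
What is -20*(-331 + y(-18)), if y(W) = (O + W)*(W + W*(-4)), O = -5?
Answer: 31460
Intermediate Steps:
y(W) = -3*W*(-5 + W) (y(W) = (-5 + W)*(W + W*(-4)) = (-5 + W)*(W - 4*W) = (-5 + W)*(-3*W) = -3*W*(-5 + W))
-20*(-331 + y(-18)) = -20*(-331 + 3*(-18)*(5 - 1*(-18))) = -20*(-331 + 3*(-18)*(5 + 18)) = -20*(-331 + 3*(-18)*23) = -20*(-331 - 1242) = -20*(-1573) = 31460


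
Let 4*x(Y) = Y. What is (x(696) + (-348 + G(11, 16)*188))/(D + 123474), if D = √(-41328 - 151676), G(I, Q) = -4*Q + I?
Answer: -8457969/103013660 + 137*I*√48251/103013660 ≈ -0.082105 + 0.00029213*I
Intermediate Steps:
x(Y) = Y/4
G(I, Q) = I - 4*Q
D = 2*I*√48251 (D = √(-193004) = 2*I*√48251 ≈ 439.32*I)
(x(696) + (-348 + G(11, 16)*188))/(D + 123474) = ((¼)*696 + (-348 + (11 - 4*16)*188))/(2*I*√48251 + 123474) = (174 + (-348 + (11 - 64)*188))/(123474 + 2*I*√48251) = (174 + (-348 - 53*188))/(123474 + 2*I*√48251) = (174 + (-348 - 9964))/(123474 + 2*I*√48251) = (174 - 10312)/(123474 + 2*I*√48251) = -10138/(123474 + 2*I*√48251)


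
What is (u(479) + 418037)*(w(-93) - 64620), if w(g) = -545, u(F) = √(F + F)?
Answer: -27241381105 - 65165*√958 ≈ -2.7243e+10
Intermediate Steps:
u(F) = √2*√F (u(F) = √(2*F) = √2*√F)
(u(479) + 418037)*(w(-93) - 64620) = (√2*√479 + 418037)*(-545 - 64620) = (√958 + 418037)*(-65165) = (418037 + √958)*(-65165) = -27241381105 - 65165*√958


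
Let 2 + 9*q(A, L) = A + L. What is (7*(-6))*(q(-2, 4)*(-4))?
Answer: 0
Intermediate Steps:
q(A, L) = -2/9 + A/9 + L/9 (q(A, L) = -2/9 + (A + L)/9 = -2/9 + (A/9 + L/9) = -2/9 + A/9 + L/9)
(7*(-6))*(q(-2, 4)*(-4)) = (7*(-6))*((-2/9 + (⅑)*(-2) + (⅑)*4)*(-4)) = -42*(-2/9 - 2/9 + 4/9)*(-4) = -0*(-4) = -42*0 = 0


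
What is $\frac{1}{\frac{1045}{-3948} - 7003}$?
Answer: $- \frac{3948}{27648889} \approx -0.00014279$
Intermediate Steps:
$\frac{1}{\frac{1045}{-3948} - 7003} = \frac{1}{1045 \left(- \frac{1}{3948}\right) - 7003} = \frac{1}{- \frac{1045}{3948} - 7003} = \frac{1}{- \frac{27648889}{3948}} = - \frac{3948}{27648889}$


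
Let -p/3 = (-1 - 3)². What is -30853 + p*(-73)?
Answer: -27349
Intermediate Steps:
p = -48 (p = -3*(-1 - 3)² = -3*(-4)² = -3*16 = -48)
-30853 + p*(-73) = -30853 - 48*(-73) = -30853 + 3504 = -27349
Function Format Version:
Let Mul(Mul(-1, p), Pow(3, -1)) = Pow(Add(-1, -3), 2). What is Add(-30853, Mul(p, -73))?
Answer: -27349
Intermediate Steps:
p = -48 (p = Mul(-3, Pow(Add(-1, -3), 2)) = Mul(-3, Pow(-4, 2)) = Mul(-3, 16) = -48)
Add(-30853, Mul(p, -73)) = Add(-30853, Mul(-48, -73)) = Add(-30853, 3504) = -27349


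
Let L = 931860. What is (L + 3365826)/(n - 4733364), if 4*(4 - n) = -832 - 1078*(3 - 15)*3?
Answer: -2148843/2371427 ≈ -0.90614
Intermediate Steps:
n = -9490 (n = 4 - (-832 - 1078*(3 - 15)*3)/4 = 4 - (-832 - (-12936)*3)/4 = 4 - (-832 - 1078*(-36))/4 = 4 - (-832 + 38808)/4 = 4 - ¼*37976 = 4 - 9494 = -9490)
(L + 3365826)/(n - 4733364) = (931860 + 3365826)/(-9490 - 4733364) = 4297686/(-4742854) = 4297686*(-1/4742854) = -2148843/2371427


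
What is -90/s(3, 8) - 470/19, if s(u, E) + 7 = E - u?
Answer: 385/19 ≈ 20.263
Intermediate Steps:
s(u, E) = -7 + E - u (s(u, E) = -7 + (E - u) = -7 + E - u)
-90/s(3, 8) - 470/19 = -90/(-7 + 8 - 1*3) - 470/19 = -90/(-7 + 8 - 3) - 470*1/19 = -90/(-2) - 470/19 = -90*(-½) - 470/19 = 45 - 470/19 = 385/19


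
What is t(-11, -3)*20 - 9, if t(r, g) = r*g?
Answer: 651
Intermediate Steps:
t(r, g) = g*r
t(-11, -3)*20 - 9 = -3*(-11)*20 - 9 = 33*20 - 9 = 660 - 9 = 651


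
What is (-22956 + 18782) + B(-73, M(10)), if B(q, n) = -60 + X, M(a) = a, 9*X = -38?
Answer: -38144/9 ≈ -4238.2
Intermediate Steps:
X = -38/9 (X = (1/9)*(-38) = -38/9 ≈ -4.2222)
B(q, n) = -578/9 (B(q, n) = -60 - 38/9 = -578/9)
(-22956 + 18782) + B(-73, M(10)) = (-22956 + 18782) - 578/9 = -4174 - 578/9 = -38144/9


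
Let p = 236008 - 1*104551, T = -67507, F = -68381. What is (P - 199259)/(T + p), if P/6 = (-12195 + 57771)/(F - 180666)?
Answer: -49625129629/15926555650 ≈ -3.1159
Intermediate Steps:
p = 131457 (p = 236008 - 104551 = 131457)
P = -273456/249047 (P = 6*((-12195 + 57771)/(-68381 - 180666)) = 6*(45576/(-249047)) = 6*(45576*(-1/249047)) = 6*(-45576/249047) = -273456/249047 ≈ -1.0980)
(P - 199259)/(T + p) = (-273456/249047 - 199259)/(-67507 + 131457) = -49625129629/249047/63950 = -49625129629/249047*1/63950 = -49625129629/15926555650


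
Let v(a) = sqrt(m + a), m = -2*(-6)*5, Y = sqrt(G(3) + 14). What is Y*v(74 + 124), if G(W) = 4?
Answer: 6*sqrt(129) ≈ 68.147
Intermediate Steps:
Y = 3*sqrt(2) (Y = sqrt(4 + 14) = sqrt(18) = 3*sqrt(2) ≈ 4.2426)
m = 60 (m = 12*5 = 60)
v(a) = sqrt(60 + a)
Y*v(74 + 124) = (3*sqrt(2))*sqrt(60 + (74 + 124)) = (3*sqrt(2))*sqrt(60 + 198) = (3*sqrt(2))*sqrt(258) = 6*sqrt(129)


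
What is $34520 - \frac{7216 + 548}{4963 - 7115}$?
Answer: $\frac{18573701}{538} \approx 34524.0$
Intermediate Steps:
$34520 - \frac{7216 + 548}{4963 - 7115} = 34520 - \frac{7764}{-2152} = 34520 - 7764 \left(- \frac{1}{2152}\right) = 34520 - - \frac{1941}{538} = 34520 + \frac{1941}{538} = \frac{18573701}{538}$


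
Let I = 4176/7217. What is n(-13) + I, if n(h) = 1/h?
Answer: 47071/93821 ≈ 0.50171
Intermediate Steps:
I = 4176/7217 (I = 4176*(1/7217) = 4176/7217 ≈ 0.57863)
n(-13) + I = 1/(-13) + 4176/7217 = -1/13 + 4176/7217 = 47071/93821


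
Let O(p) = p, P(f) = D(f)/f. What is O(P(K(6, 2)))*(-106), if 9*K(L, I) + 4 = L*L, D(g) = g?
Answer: -106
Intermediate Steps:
K(L, I) = -4/9 + L**2/9 (K(L, I) = -4/9 + (L*L)/9 = -4/9 + L**2/9)
P(f) = 1 (P(f) = f/f = 1)
O(P(K(6, 2)))*(-106) = 1*(-106) = -106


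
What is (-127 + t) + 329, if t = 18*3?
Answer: 256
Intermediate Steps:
t = 54
(-127 + t) + 329 = (-127 + 54) + 329 = -73 + 329 = 256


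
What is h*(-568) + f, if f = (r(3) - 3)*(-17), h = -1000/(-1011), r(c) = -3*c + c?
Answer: -413317/1011 ≈ -408.82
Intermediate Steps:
r(c) = -2*c
h = 1000/1011 (h = -1000*(-1/1011) = 1000/1011 ≈ 0.98912)
f = 153 (f = (-2*3 - 3)*(-17) = (-6 - 3)*(-17) = -9*(-17) = 153)
h*(-568) + f = (1000/1011)*(-568) + 153 = -568000/1011 + 153 = -413317/1011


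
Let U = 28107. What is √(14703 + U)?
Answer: √42810 ≈ 206.91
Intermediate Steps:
√(14703 + U) = √(14703 + 28107) = √42810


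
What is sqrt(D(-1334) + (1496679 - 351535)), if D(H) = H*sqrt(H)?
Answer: sqrt(1145144 - 1334*I*sqrt(1334)) ≈ 1070.4 - 22.76*I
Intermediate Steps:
D(H) = H**(3/2)
sqrt(D(-1334) + (1496679 - 351535)) = sqrt((-1334)**(3/2) + (1496679 - 351535)) = sqrt(-1334*I*sqrt(1334) + 1145144) = sqrt(1145144 - 1334*I*sqrt(1334))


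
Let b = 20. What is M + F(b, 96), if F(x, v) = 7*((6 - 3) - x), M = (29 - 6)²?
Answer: 410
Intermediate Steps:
M = 529 (M = 23² = 529)
F(x, v) = 21 - 7*x (F(x, v) = 7*(3 - x) = 21 - 7*x)
M + F(b, 96) = 529 + (21 - 7*20) = 529 + (21 - 140) = 529 - 119 = 410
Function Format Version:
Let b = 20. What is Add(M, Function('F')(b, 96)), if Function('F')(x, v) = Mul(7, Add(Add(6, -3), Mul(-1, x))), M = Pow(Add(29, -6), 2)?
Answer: 410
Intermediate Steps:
M = 529 (M = Pow(23, 2) = 529)
Function('F')(x, v) = Add(21, Mul(-7, x)) (Function('F')(x, v) = Mul(7, Add(3, Mul(-1, x))) = Add(21, Mul(-7, x)))
Add(M, Function('F')(b, 96)) = Add(529, Add(21, Mul(-7, 20))) = Add(529, Add(21, -140)) = Add(529, -119) = 410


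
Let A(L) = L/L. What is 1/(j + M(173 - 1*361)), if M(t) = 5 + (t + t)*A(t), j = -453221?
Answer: -1/453592 ≈ -2.2046e-6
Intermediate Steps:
A(L) = 1
M(t) = 5 + 2*t (M(t) = 5 + (t + t)*1 = 5 + (2*t)*1 = 5 + 2*t)
1/(j + M(173 - 1*361)) = 1/(-453221 + (5 + 2*(173 - 1*361))) = 1/(-453221 + (5 + 2*(173 - 361))) = 1/(-453221 + (5 + 2*(-188))) = 1/(-453221 + (5 - 376)) = 1/(-453221 - 371) = 1/(-453592) = -1/453592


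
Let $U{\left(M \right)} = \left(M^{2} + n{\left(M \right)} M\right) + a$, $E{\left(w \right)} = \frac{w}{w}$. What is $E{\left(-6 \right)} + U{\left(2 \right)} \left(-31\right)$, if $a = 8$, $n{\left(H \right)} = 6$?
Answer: $-743$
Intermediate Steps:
$E{\left(w \right)} = 1$
$U{\left(M \right)} = 8 + M^{2} + 6 M$ ($U{\left(M \right)} = \left(M^{2} + 6 M\right) + 8 = 8 + M^{2} + 6 M$)
$E{\left(-6 \right)} + U{\left(2 \right)} \left(-31\right) = 1 + \left(8 + 2^{2} + 6 \cdot 2\right) \left(-31\right) = 1 + \left(8 + 4 + 12\right) \left(-31\right) = 1 + 24 \left(-31\right) = 1 - 744 = -743$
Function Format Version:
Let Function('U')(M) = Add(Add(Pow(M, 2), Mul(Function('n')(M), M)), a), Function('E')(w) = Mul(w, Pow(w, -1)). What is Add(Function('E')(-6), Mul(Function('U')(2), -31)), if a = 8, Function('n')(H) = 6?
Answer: -743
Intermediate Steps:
Function('E')(w) = 1
Function('U')(M) = Add(8, Pow(M, 2), Mul(6, M)) (Function('U')(M) = Add(Add(Pow(M, 2), Mul(6, M)), 8) = Add(8, Pow(M, 2), Mul(6, M)))
Add(Function('E')(-6), Mul(Function('U')(2), -31)) = Add(1, Mul(Add(8, Pow(2, 2), Mul(6, 2)), -31)) = Add(1, Mul(Add(8, 4, 12), -31)) = Add(1, Mul(24, -31)) = Add(1, -744) = -743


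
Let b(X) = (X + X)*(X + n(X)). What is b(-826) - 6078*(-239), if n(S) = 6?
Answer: 2807282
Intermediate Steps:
b(X) = 2*X*(6 + X) (b(X) = (X + X)*(X + 6) = (2*X)*(6 + X) = 2*X*(6 + X))
b(-826) - 6078*(-239) = 2*(-826)*(6 - 826) - 6078*(-239) = 2*(-826)*(-820) + 1452642 = 1354640 + 1452642 = 2807282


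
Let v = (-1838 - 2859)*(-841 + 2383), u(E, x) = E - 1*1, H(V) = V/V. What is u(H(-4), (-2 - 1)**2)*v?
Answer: 0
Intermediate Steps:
H(V) = 1
u(E, x) = -1 + E (u(E, x) = E - 1 = -1 + E)
v = -7242774 (v = -4697*1542 = -7242774)
u(H(-4), (-2 - 1)**2)*v = (-1 + 1)*(-7242774) = 0*(-7242774) = 0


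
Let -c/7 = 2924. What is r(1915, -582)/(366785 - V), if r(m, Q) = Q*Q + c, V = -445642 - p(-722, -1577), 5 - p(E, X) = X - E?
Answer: 318256/813287 ≈ 0.39132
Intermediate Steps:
p(E, X) = 5 + E - X (p(E, X) = 5 - (X - E) = 5 + (E - X) = 5 + E - X)
V = -446502 (V = -445642 - (5 - 722 - 1*(-1577)) = -445642 - (5 - 722 + 1577) = -445642 - 1*860 = -445642 - 860 = -446502)
c = -20468 (c = -7*2924 = -20468)
r(m, Q) = -20468 + Q² (r(m, Q) = Q*Q - 20468 = Q² - 20468 = -20468 + Q²)
r(1915, -582)/(366785 - V) = (-20468 + (-582)²)/(366785 - 1*(-446502)) = (-20468 + 338724)/(366785 + 446502) = 318256/813287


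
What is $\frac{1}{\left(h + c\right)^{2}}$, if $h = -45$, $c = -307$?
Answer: $\frac{1}{123904} \approx 8.0708 \cdot 10^{-6}$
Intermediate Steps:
$\frac{1}{\left(h + c\right)^{2}} = \frac{1}{\left(-45 - 307\right)^{2}} = \frac{1}{\left(-352\right)^{2}} = \frac{1}{123904}$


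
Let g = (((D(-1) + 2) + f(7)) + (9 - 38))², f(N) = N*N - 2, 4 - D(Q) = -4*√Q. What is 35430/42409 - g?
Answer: -23713610/42409 - 192*I ≈ -559.16 - 192.0*I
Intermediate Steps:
D(Q) = 4 + 4*√Q (D(Q) = 4 - (-4)*√Q = 4 + 4*√Q)
f(N) = -2 + N² (f(N) = N² - 2 = -2 + N²)
g = (24 + 4*I)² (g = ((((4 + 4*√(-1)) + 2) + (-2 + 7²)) + (9 - 38))² = ((((4 + 4*I) + 2) + (-2 + 49)) - 29)² = (((6 + 4*I) + 47) - 29)² = ((53 + 4*I) - 29)² = (24 + 4*I)² ≈ 560.0 + 192.0*I)
35430/42409 - g = 35430/42409 - (560 + 192*I) = 35430*(1/42409) + (-560 - 192*I) = 35430/42409 + (-560 - 192*I) = -23713610/42409 - 192*I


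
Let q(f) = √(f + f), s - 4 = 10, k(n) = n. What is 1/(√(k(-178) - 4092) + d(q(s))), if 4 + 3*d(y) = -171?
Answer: -15/1973 - 9*I*√4270/69055 ≈ -0.0076026 - 0.0085165*I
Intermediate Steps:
s = 14 (s = 4 + 10 = 14)
q(f) = √2*√f (q(f) = √(2*f) = √2*√f)
d(y) = -175/3 (d(y) = -4/3 + (⅓)*(-171) = -4/3 - 57 = -175/3)
1/(√(k(-178) - 4092) + d(q(s))) = 1/(√(-178 - 4092) - 175/3) = 1/(√(-4270) - 175/3) = 1/(I*√4270 - 175/3) = 1/(-175/3 + I*√4270)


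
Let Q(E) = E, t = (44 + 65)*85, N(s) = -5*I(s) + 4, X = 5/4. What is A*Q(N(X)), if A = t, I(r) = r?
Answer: -83385/4 ≈ -20846.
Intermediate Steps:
X = 5/4 (X = 5*(1/4) = 5/4 ≈ 1.2500)
N(s) = 4 - 5*s (N(s) = -5*s + 4 = 4 - 5*s)
t = 9265 (t = 109*85 = 9265)
A = 9265
A*Q(N(X)) = 9265*(4 - 5*5/4) = 9265*(4 - 25/4) = 9265*(-9/4) = -83385/4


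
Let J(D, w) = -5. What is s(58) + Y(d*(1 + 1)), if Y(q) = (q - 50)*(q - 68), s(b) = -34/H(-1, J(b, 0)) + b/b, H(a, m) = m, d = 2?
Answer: 14759/5 ≈ 2951.8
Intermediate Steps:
s(b) = 39/5 (s(b) = -34/(-5) + b/b = -34*(-⅕) + 1 = 34/5 + 1 = 39/5)
Y(q) = (-68 + q)*(-50 + q) (Y(q) = (-50 + q)*(-68 + q) = (-68 + q)*(-50 + q))
s(58) + Y(d*(1 + 1)) = 39/5 + (3400 + (2*(1 + 1))² - 236*(1 + 1)) = 39/5 + (3400 + (2*2)² - 236*2) = 39/5 + (3400 + 4² - 118*4) = 39/5 + (3400 + 16 - 472) = 39/5 + 2944 = 14759/5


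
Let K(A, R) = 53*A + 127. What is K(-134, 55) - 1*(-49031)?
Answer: 42056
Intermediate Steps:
K(A, R) = 127 + 53*A
K(-134, 55) - 1*(-49031) = (127 + 53*(-134)) - 1*(-49031) = (127 - 7102) + 49031 = -6975 + 49031 = 42056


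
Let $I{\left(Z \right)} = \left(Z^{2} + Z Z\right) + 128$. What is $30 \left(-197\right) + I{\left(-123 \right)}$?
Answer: $24476$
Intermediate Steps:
$I{\left(Z \right)} = 128 + 2 Z^{2}$ ($I{\left(Z \right)} = \left(Z^{2} + Z^{2}\right) + 128 = 2 Z^{2} + 128 = 128 + 2 Z^{2}$)
$30 \left(-197\right) + I{\left(-123 \right)} = 30 \left(-197\right) + \left(128 + 2 \left(-123\right)^{2}\right) = -5910 + \left(128 + 2 \cdot 15129\right) = -5910 + \left(128 + 30258\right) = -5910 + 30386 = 24476$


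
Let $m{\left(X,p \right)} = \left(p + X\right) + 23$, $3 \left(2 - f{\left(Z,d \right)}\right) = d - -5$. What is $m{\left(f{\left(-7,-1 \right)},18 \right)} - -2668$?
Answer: $\frac{8129}{3} \approx 2709.7$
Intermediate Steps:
$f{\left(Z,d \right)} = \frac{1}{3} - \frac{d}{3}$ ($f{\left(Z,d \right)} = 2 - \frac{d - -5}{3} = 2 - \frac{d + 5}{3} = 2 - \frac{5 + d}{3} = 2 - \left(\frac{5}{3} + \frac{d}{3}\right) = \frac{1}{3} - \frac{d}{3}$)
$m{\left(X,p \right)} = 23 + X + p$ ($m{\left(X,p \right)} = \left(X + p\right) + 23 = 23 + X + p$)
$m{\left(f{\left(-7,-1 \right)},18 \right)} - -2668 = \left(23 + \left(\frac{1}{3} - - \frac{1}{3}\right) + 18\right) - -2668 = \left(23 + \left(\frac{1}{3} + \frac{1}{3}\right) + 18\right) + 2668 = \left(23 + \frac{2}{3} + 18\right) + 2668 = \frac{125}{3} + 2668 = \frac{8129}{3}$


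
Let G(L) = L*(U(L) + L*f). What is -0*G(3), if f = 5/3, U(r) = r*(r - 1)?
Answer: 0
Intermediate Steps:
U(r) = r*(-1 + r)
f = 5/3 (f = 5*(1/3) = 5/3 ≈ 1.6667)
G(L) = L*(5*L/3 + L*(-1 + L)) (G(L) = L*(L*(-1 + L) + L*(5/3)) = L*(L*(-1 + L) + 5*L/3) = L*(5*L/3 + L*(-1 + L)))
-0*G(3) = -0*3**2*(2/3 + 3) = -0*9*(11/3) = -0*33 = -60*0 = 0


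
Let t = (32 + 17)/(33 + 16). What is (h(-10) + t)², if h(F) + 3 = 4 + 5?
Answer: 49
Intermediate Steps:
t = 1 (t = 49/49 = 49*(1/49) = 1)
h(F) = 6 (h(F) = -3 + (4 + 5) = -3 + 9 = 6)
(h(-10) + t)² = (6 + 1)² = 7² = 49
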